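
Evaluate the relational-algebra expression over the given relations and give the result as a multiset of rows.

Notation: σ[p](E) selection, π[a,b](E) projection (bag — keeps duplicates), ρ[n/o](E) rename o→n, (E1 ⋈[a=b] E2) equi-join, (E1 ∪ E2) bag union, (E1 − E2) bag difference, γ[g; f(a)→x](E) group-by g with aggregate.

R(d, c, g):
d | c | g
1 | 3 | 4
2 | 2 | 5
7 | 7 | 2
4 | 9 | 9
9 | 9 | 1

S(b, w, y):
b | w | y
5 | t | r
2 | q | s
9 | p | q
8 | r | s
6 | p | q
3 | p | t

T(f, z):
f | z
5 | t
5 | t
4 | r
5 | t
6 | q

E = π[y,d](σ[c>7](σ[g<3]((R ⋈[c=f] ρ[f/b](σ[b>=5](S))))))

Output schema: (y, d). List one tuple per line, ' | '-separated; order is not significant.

Per-node cardinality:
  R → 5
  S → 6
  σ[b>=5](S) → 4
  ρ[f/b](σ[b>=5](S)) → 4
  (R ⋈[c=f] ρ[f/b](σ[b>=5](S))) → 2
  σ[g<3]((R ⋈[c=f] ρ[f/b](σ[b>=5](S)))) → 1
  σ[c>7](σ[g<3]((R ⋈[c=f] ρ[f/b](σ[b>=5](S))))) → 1
  π[y,d](σ[c>7](σ[g<3]((R ⋈[c=f] ρ[f/b](σ[b>=5](S)))))) → 1

== RESULT ==
y | d
q | 9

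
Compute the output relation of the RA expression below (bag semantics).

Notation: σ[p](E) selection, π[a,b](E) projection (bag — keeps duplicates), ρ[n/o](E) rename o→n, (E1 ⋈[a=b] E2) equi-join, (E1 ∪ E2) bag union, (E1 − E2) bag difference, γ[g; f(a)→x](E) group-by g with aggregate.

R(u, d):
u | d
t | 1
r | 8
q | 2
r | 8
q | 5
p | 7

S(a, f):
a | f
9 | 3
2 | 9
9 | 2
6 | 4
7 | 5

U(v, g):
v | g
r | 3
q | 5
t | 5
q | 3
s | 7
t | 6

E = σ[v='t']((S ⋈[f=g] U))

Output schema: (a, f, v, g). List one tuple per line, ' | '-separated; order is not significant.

Subexpression sizes:
  S → 5
  U → 6
  (S ⋈[f=g] U) → 4
  σ[v='t']((S ⋈[f=g] U)) → 1

== RESULT ==
a | f | v | g
7 | 5 | t | 5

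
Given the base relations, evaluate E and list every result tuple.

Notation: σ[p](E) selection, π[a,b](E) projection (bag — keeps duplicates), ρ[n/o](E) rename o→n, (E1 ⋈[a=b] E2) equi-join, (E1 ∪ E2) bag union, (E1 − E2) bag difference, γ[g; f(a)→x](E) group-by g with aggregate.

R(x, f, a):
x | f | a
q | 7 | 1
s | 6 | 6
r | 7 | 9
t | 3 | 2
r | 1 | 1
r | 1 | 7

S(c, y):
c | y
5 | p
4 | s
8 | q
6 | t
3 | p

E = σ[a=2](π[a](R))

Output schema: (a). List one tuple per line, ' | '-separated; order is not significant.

Subexpression sizes:
  R → 6
  π[a](R) → 6
  σ[a=2](π[a](R)) → 1

== RESULT ==
a
2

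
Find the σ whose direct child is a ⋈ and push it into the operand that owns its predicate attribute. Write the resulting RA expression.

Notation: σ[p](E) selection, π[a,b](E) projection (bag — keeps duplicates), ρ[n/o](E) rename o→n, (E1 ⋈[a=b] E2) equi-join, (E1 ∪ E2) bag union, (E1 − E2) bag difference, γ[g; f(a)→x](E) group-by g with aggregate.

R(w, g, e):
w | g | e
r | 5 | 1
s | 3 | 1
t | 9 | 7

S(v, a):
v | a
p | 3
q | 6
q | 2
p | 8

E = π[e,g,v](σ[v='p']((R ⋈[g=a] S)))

σ filters on v, owned by the right side.
E' = π[e,g,v]((R ⋈[g=a] σ[v='p'](S)))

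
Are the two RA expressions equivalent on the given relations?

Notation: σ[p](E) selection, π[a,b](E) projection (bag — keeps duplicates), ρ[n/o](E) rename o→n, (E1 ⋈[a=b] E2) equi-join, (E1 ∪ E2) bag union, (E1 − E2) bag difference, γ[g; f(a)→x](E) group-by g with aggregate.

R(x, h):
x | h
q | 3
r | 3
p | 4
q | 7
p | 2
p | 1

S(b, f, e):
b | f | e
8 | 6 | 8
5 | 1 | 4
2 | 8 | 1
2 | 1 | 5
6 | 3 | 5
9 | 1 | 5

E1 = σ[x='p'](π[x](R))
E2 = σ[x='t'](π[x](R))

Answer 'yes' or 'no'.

E1 subexpression sizes:
  R → 6
  π[x](R) → 6
  σ[x='p'](π[x](R)) → 3
E2 subexpression sizes:
  R → 6
  π[x](R) → 6
  σ[x='t'](π[x](R)) → 0

E1 result:
x
p
p
p
E2 result:
x
(0 rows)
Witness: ('p',) appears 3× in E1 but 0× in E2.

no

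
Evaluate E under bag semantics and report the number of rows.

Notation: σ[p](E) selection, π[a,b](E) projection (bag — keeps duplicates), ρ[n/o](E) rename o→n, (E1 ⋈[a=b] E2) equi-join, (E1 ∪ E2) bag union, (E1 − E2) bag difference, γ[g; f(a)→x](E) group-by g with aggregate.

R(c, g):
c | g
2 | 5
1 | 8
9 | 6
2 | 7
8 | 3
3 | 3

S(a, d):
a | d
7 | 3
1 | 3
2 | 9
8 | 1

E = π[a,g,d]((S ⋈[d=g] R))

Stepwise |·|:
  S → 4
  R → 6
  (S ⋈[d=g] R) → 4
  π[a,g,d]((S ⋈[d=g] R)) → 4

|E| = 4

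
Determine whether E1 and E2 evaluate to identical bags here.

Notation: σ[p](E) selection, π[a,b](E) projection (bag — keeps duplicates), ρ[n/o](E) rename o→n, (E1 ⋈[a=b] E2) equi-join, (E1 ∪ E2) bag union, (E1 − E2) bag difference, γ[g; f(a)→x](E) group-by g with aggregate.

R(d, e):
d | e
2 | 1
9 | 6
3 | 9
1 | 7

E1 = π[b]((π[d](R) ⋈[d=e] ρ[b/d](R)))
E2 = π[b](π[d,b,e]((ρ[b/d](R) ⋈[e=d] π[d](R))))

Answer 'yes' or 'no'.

E1 row counts bottom-up:
  R → 4
  π[d](R) → 4
  R → 4
  ρ[b/d](R) → 4
  (π[d](R) ⋈[d=e] ρ[b/d](R)) → 2
  π[b]((π[d](R) ⋈[d=e] ρ[b/d](R))) → 2
E2 row counts bottom-up:
  R → 4
  ρ[b/d](R) → 4
  R → 4
  π[d](R) → 4
  (ρ[b/d](R) ⋈[e=d] π[d](R)) → 2
  π[d,b,e]((ρ[b/d](R) ⋈[e=d] π[d](R))) → 2
  π[b](π[d,b,e]((ρ[b/d](R) ⋈[e=d] π[d](R)))) → 2

E1 and E2 produce the same multiset:
b
2
3

yes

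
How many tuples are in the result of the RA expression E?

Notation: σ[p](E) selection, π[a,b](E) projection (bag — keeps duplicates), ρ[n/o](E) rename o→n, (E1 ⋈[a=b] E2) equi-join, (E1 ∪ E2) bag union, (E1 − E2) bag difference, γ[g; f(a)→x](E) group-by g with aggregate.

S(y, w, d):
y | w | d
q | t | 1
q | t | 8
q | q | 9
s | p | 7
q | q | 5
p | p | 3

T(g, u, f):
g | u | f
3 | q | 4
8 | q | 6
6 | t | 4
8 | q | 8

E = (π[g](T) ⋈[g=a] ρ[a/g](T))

Per-node cardinality:
  T → 4
  π[g](T) → 4
  T → 4
  ρ[a/g](T) → 4
  (π[g](T) ⋈[g=a] ρ[a/g](T)) → 6

|E| = 6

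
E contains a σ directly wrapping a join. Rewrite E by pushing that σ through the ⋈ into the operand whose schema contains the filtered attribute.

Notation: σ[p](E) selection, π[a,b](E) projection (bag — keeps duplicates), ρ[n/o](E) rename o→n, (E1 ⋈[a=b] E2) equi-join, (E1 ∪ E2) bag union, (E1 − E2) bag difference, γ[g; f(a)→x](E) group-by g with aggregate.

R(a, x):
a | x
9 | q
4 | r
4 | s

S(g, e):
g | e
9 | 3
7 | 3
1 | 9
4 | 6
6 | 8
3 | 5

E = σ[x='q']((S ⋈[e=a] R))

σ filters on x, owned by the right side.
E' = (S ⋈[e=a] σ[x='q'](R))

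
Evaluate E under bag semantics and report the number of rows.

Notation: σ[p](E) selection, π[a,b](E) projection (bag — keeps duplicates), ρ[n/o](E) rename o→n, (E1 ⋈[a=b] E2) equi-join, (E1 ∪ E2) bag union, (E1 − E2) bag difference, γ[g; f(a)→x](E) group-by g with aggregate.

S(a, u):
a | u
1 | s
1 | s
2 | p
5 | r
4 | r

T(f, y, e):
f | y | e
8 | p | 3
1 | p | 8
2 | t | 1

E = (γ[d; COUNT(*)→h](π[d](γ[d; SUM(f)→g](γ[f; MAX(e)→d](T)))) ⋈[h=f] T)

Per-node cardinality:
  T → 3
  γ[f; MAX(e)→d](T) → 3
  γ[d; SUM(f)→g](γ[f; MAX(e)→d](T)) → 3
  π[d](γ[d; SUM(f)→g](γ[f; MAX(e)→d](T))) → 3
  γ[d; COUNT(*)→h](π[d](γ[d; SUM(f)→g](γ[f; MAX(e)→d](T)))) → 3
  T → 3
  (γ[d; COUNT(*)→h](π[d](γ[d; SUM(f)→g](γ[f; MAX(e)→d](T)))) ⋈[h=f] T) → 3

|E| = 3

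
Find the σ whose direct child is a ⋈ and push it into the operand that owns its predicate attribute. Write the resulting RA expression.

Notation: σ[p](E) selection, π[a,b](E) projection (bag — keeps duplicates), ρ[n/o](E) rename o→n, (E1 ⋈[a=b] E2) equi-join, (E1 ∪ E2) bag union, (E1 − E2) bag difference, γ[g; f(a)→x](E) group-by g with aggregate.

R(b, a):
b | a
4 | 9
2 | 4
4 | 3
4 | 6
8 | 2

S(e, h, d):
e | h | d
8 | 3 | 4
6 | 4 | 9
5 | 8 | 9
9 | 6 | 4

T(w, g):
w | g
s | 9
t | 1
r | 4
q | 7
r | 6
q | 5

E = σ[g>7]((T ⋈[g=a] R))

σ filters on g, owned by the left side.
E' = (σ[g>7](T) ⋈[g=a] R)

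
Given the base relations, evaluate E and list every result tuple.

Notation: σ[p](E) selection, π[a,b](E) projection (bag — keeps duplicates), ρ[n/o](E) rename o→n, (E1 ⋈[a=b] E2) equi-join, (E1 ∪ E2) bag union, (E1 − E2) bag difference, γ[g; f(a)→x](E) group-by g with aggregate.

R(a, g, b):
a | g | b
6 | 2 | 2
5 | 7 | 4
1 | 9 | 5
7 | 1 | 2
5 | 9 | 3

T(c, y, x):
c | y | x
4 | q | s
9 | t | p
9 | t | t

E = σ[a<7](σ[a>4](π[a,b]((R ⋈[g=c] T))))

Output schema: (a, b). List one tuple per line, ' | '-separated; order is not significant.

Per-node cardinality:
  R → 5
  T → 3
  (R ⋈[g=c] T) → 4
  π[a,b]((R ⋈[g=c] T)) → 4
  σ[a>4](π[a,b]((R ⋈[g=c] T))) → 2
  σ[a<7](σ[a>4](π[a,b]((R ⋈[g=c] T)))) → 2

== RESULT ==
a | b
5 | 3
5 | 3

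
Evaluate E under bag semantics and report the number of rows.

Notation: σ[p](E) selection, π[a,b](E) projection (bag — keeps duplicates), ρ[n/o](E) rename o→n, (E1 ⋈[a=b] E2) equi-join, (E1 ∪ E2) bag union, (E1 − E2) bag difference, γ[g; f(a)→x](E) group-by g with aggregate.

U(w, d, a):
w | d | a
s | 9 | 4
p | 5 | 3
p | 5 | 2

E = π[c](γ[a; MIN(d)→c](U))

Subexpression sizes:
  U → 3
  γ[a; MIN(d)→c](U) → 3
  π[c](γ[a; MIN(d)→c](U)) → 3

|E| = 3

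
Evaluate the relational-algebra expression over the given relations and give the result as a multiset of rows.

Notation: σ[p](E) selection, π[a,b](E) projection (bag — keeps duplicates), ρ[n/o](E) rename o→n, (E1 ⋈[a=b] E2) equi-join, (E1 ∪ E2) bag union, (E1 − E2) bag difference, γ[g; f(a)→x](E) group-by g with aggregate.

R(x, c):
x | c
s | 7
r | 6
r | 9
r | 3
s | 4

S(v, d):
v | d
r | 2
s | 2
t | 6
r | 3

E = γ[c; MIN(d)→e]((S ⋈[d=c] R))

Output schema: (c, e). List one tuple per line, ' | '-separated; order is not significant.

Subexpression sizes:
  S → 4
  R → 5
  (S ⋈[d=c] R) → 2
  γ[c; MIN(d)→e]((S ⋈[d=c] R)) → 2

== RESULT ==
c | e
3 | 3
6 | 6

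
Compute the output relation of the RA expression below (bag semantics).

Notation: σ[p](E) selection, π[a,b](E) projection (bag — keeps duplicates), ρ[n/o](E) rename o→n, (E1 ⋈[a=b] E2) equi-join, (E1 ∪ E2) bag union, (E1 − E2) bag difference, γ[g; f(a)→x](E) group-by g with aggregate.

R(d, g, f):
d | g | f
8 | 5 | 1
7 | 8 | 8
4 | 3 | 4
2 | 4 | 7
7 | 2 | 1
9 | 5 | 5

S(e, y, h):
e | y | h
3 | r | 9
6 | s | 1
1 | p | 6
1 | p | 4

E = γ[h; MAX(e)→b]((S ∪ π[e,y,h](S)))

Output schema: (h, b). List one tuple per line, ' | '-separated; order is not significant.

Subexpression sizes:
  S → 4
  S → 4
  π[e,y,h](S) → 4
  (S ∪ π[e,y,h](S)) → 8
  γ[h; MAX(e)→b]((S ∪ π[e,y,h](S))) → 4

== RESULT ==
h | b
1 | 6
4 | 1
6 | 1
9 | 3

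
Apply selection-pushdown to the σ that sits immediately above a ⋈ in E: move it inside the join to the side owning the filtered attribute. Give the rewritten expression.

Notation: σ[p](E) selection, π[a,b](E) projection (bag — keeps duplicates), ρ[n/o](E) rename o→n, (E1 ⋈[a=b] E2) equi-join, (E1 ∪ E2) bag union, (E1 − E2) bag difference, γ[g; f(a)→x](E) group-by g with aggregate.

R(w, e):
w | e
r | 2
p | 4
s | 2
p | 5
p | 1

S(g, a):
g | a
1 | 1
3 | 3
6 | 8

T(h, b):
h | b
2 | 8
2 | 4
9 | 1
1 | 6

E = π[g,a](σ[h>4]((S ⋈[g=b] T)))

σ filters on h, owned by the right side.
E' = π[g,a]((S ⋈[g=b] σ[h>4](T)))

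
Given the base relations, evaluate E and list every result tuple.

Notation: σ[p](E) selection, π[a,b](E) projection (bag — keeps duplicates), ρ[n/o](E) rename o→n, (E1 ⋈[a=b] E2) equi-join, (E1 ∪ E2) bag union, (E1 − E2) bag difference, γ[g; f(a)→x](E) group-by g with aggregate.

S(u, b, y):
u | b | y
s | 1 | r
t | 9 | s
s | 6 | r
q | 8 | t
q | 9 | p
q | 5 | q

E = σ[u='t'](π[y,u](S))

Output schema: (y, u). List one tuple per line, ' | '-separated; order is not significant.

Per-node cardinality:
  S → 6
  π[y,u](S) → 6
  σ[u='t'](π[y,u](S)) → 1

== RESULT ==
y | u
s | t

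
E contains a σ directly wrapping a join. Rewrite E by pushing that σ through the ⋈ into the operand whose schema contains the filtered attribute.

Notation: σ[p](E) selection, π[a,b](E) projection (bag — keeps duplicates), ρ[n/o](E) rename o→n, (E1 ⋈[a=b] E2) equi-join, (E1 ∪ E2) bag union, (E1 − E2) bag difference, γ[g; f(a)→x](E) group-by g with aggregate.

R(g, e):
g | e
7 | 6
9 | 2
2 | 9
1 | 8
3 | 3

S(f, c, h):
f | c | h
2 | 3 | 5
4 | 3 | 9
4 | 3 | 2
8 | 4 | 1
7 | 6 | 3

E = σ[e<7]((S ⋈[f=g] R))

σ filters on e, owned by the right side.
E' = (S ⋈[f=g] σ[e<7](R))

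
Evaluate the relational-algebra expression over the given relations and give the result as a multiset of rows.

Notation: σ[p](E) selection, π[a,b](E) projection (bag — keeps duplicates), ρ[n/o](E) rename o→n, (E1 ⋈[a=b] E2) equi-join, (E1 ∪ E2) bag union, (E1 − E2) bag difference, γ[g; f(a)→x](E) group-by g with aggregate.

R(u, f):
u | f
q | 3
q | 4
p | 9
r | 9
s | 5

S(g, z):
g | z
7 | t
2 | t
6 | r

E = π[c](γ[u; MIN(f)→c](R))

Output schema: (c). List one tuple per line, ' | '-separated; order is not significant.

Subexpression sizes:
  R → 5
  γ[u; MIN(f)→c](R) → 4
  π[c](γ[u; MIN(f)→c](R)) → 4

== RESULT ==
c
3
5
9
9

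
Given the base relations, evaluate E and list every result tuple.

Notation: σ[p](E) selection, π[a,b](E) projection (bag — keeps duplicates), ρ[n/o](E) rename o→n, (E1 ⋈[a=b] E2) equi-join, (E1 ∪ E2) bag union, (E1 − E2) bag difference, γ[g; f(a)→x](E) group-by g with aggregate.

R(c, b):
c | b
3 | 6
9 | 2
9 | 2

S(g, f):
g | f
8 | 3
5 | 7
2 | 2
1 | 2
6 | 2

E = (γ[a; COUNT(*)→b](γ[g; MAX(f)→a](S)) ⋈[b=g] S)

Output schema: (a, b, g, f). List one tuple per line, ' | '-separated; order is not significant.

Per-node cardinality:
  S → 5
  γ[g; MAX(f)→a](S) → 5
  γ[a; COUNT(*)→b](γ[g; MAX(f)→a](S)) → 3
  S → 5
  (γ[a; COUNT(*)→b](γ[g; MAX(f)→a](S)) ⋈[b=g] S) → 2

== RESULT ==
a | b | g | f
3 | 1 | 1 | 2
7 | 1 | 1 | 2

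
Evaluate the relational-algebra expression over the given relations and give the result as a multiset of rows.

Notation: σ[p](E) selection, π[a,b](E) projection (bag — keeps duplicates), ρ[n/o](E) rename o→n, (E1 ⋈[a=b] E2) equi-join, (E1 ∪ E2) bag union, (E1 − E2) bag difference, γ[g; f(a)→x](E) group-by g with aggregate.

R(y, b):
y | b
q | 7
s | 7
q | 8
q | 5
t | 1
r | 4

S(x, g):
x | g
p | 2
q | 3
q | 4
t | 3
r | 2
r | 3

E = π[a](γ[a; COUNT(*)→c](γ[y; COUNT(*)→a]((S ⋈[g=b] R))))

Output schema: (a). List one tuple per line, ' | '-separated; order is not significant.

Subexpression sizes:
  S → 6
  R → 6
  (S ⋈[g=b] R) → 1
  γ[y; COUNT(*)→a]((S ⋈[g=b] R)) → 1
  γ[a; COUNT(*)→c](γ[y; COUNT(*)→a]((S ⋈[g=b] R))) → 1
  π[a](γ[a; COUNT(*)→c](γ[y; COUNT(*)→a]((S ⋈[g=b] R)))) → 1

== RESULT ==
a
1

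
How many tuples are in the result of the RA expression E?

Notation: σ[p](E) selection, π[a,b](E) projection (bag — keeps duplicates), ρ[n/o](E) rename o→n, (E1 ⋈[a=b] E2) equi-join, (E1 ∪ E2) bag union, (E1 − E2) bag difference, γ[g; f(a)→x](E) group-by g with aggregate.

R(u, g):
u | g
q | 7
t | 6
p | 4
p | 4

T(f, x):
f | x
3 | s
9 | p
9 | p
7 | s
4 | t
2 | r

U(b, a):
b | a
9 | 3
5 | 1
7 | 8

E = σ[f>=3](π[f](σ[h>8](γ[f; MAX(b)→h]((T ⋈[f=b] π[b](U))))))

Stepwise |·|:
  T → 6
  U → 3
  π[b](U) → 3
  (T ⋈[f=b] π[b](U)) → 3
  γ[f; MAX(b)→h]((T ⋈[f=b] π[b](U))) → 2
  σ[h>8](γ[f; MAX(b)→h]((T ⋈[f=b] π[b](U)))) → 1
  π[f](σ[h>8](γ[f; MAX(b)→h]((T ⋈[f=b] π[b](U))))) → 1
  σ[f>=3](π[f](σ[h>8](γ[f; MAX(b)→h]((T ⋈[f=b] π[b](U)))))) → 1

|E| = 1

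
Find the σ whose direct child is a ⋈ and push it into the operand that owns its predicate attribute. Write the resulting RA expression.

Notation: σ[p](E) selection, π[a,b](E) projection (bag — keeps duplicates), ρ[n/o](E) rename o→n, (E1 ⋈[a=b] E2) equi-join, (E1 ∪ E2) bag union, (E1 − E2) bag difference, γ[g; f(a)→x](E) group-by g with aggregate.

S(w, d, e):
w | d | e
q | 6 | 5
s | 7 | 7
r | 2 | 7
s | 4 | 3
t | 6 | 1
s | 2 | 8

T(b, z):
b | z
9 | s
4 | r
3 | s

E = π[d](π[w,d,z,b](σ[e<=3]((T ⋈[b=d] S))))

σ filters on e, owned by the right side.
E' = π[d](π[w,d,z,b]((T ⋈[b=d] σ[e<=3](S))))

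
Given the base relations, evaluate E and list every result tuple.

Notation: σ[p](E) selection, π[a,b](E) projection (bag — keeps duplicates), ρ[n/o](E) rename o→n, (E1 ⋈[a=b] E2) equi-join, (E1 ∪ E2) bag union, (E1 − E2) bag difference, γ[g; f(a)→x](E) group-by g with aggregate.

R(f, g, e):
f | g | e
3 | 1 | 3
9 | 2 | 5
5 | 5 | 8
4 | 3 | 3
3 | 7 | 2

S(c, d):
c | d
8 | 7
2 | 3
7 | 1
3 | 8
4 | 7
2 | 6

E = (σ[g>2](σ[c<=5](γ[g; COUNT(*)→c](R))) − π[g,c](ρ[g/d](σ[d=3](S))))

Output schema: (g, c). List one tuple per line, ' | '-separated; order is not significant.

Subexpression sizes:
  R → 5
  γ[g; COUNT(*)→c](R) → 5
  σ[c<=5](γ[g; COUNT(*)→c](R)) → 5
  σ[g>2](σ[c<=5](γ[g; COUNT(*)→c](R))) → 3
  S → 6
  σ[d=3](S) → 1
  ρ[g/d](σ[d=3](S)) → 1
  π[g,c](ρ[g/d](σ[d=3](S))) → 1
  (σ[g>2](σ[c<=5](γ[g; COUNT(*)→c](R))) − π[g,c](ρ[g/d](σ[d=3](S)))) → 3

== RESULT ==
g | c
3 | 1
5 | 1
7 | 1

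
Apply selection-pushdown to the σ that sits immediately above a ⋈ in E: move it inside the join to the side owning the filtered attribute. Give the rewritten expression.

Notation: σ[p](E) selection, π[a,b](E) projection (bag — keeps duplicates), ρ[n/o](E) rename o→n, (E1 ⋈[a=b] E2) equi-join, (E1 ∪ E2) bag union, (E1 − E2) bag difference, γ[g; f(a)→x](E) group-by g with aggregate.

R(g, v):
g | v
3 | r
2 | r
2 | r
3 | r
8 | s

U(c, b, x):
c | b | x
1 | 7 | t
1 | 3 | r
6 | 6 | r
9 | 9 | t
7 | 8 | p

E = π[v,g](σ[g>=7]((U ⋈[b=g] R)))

σ filters on g, owned by the right side.
E' = π[v,g]((U ⋈[b=g] σ[g>=7](R)))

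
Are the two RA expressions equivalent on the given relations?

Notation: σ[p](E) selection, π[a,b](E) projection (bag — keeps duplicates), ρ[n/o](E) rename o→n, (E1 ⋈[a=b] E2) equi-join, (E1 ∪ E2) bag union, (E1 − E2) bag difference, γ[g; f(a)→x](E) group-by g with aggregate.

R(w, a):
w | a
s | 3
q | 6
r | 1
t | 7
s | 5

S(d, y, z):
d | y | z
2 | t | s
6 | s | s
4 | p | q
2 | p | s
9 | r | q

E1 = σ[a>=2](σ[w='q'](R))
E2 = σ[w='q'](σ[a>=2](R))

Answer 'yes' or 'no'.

E1 stepwise |·|:
  R → 5
  σ[w='q'](R) → 1
  σ[a>=2](σ[w='q'](R)) → 1
E2 stepwise |·|:
  R → 5
  σ[a>=2](R) → 4
  σ[w='q'](σ[a>=2](R)) → 1

E1 and E2 produce the same multiset:
w | a
q | 6

yes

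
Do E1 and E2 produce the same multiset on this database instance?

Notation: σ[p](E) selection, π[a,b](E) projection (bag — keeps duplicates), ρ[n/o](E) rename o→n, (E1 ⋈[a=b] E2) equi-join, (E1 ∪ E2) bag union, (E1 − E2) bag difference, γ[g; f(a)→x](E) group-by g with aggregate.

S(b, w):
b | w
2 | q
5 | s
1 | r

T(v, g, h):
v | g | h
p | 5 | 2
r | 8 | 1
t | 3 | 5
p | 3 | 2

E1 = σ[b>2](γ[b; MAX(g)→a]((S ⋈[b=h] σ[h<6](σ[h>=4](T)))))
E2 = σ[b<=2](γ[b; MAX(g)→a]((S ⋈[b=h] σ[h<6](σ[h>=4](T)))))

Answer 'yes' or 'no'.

E1 subexpression sizes:
  S → 3
  T → 4
  σ[h>=4](T) → 1
  σ[h<6](σ[h>=4](T)) → 1
  (S ⋈[b=h] σ[h<6](σ[h>=4](T))) → 1
  γ[b; MAX(g)→a]((S ⋈[b=h] σ[h<6](σ[h>=4](T)))) → 1
  σ[b>2](γ[b; MAX(g)→a]((S ⋈[b=h] σ[h<6](σ[h>=4](T))))) → 1
E2 subexpression sizes:
  S → 3
  T → 4
  σ[h>=4](T) → 1
  σ[h<6](σ[h>=4](T)) → 1
  (S ⋈[b=h] σ[h<6](σ[h>=4](T))) → 1
  γ[b; MAX(g)→a]((S ⋈[b=h] σ[h<6](σ[h>=4](T)))) → 1
  σ[b<=2](γ[b; MAX(g)→a]((S ⋈[b=h] σ[h<6](σ[h>=4](T))))) → 0

E1 result:
b | a
5 | 3
E2 result:
b | a
(0 rows)
Witness: (5, 3) appears 1× in E1 but 0× in E2.

no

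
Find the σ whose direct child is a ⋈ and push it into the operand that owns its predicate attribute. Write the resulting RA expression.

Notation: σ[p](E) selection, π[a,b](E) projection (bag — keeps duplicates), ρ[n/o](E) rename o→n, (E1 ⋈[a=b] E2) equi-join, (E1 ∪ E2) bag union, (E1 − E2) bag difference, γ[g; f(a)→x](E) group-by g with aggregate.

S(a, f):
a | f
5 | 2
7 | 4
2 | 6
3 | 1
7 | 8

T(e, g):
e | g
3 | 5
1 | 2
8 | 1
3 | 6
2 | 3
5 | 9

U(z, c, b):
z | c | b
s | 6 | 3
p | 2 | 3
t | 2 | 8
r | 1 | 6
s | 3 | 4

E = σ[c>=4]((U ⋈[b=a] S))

σ filters on c, owned by the left side.
E' = (σ[c>=4](U) ⋈[b=a] S)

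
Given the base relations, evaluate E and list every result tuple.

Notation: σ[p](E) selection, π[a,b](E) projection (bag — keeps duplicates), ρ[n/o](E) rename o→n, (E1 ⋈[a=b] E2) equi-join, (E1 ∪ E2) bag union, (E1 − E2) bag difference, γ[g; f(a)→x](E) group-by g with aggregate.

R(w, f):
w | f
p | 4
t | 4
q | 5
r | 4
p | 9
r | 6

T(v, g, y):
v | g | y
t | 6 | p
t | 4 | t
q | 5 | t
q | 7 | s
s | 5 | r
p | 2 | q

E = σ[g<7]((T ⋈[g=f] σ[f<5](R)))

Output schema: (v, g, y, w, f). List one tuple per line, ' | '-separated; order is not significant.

Per-node cardinality:
  T → 6
  R → 6
  σ[f<5](R) → 3
  (T ⋈[g=f] σ[f<5](R)) → 3
  σ[g<7]((T ⋈[g=f] σ[f<5](R))) → 3

== RESULT ==
v | g | y | w | f
t | 4 | t | p | 4
t | 4 | t | r | 4
t | 4 | t | t | 4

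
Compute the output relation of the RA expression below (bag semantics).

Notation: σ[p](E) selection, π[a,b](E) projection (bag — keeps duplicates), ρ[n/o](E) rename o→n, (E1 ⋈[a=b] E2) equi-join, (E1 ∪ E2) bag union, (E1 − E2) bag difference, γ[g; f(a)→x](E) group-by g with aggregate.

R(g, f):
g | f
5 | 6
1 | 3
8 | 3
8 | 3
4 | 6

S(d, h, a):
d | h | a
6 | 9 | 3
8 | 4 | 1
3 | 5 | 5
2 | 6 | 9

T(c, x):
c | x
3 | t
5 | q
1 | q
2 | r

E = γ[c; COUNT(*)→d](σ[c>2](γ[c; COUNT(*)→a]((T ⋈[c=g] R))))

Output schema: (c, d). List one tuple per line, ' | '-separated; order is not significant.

Subexpression sizes:
  T → 4
  R → 5
  (T ⋈[c=g] R) → 2
  γ[c; COUNT(*)→a]((T ⋈[c=g] R)) → 2
  σ[c>2](γ[c; COUNT(*)→a]((T ⋈[c=g] R))) → 1
  γ[c; COUNT(*)→d](σ[c>2](γ[c; COUNT(*)→a]((T ⋈[c=g] R)))) → 1

== RESULT ==
c | d
5 | 1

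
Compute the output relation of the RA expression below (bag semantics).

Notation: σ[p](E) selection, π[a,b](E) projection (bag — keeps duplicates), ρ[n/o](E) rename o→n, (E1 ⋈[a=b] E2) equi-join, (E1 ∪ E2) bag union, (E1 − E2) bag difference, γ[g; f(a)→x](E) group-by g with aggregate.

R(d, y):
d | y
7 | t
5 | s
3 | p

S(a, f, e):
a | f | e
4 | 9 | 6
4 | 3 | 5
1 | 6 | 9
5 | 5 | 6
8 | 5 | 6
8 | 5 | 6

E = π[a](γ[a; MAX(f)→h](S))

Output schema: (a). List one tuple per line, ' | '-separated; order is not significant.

Stepwise |·|:
  S → 6
  γ[a; MAX(f)→h](S) → 4
  π[a](γ[a; MAX(f)→h](S)) → 4

== RESULT ==
a
1
4
5
8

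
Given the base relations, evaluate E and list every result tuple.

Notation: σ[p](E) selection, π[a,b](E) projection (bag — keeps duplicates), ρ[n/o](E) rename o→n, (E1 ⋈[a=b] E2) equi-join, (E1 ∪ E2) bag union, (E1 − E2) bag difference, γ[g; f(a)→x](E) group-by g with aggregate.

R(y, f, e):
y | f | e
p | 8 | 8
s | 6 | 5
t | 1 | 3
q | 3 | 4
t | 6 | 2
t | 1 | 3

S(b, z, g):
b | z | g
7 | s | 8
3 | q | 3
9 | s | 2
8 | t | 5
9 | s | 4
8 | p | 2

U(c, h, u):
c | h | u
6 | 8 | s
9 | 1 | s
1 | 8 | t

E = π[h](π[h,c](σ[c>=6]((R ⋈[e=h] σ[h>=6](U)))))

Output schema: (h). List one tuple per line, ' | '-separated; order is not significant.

Subexpression sizes:
  R → 6
  U → 3
  σ[h>=6](U) → 2
  (R ⋈[e=h] σ[h>=6](U)) → 2
  σ[c>=6]((R ⋈[e=h] σ[h>=6](U))) → 1
  π[h,c](σ[c>=6]((R ⋈[e=h] σ[h>=6](U)))) → 1
  π[h](π[h,c](σ[c>=6]((R ⋈[e=h] σ[h>=6](U))))) → 1

== RESULT ==
h
8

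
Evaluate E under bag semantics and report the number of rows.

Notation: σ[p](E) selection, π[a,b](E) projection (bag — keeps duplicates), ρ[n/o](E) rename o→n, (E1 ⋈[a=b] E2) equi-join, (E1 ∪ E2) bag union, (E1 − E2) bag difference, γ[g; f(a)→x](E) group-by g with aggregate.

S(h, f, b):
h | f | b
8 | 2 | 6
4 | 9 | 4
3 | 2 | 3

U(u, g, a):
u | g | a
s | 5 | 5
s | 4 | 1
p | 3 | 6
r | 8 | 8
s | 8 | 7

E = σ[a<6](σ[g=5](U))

Subexpression sizes:
  U → 5
  σ[g=5](U) → 1
  σ[a<6](σ[g=5](U)) → 1

|E| = 1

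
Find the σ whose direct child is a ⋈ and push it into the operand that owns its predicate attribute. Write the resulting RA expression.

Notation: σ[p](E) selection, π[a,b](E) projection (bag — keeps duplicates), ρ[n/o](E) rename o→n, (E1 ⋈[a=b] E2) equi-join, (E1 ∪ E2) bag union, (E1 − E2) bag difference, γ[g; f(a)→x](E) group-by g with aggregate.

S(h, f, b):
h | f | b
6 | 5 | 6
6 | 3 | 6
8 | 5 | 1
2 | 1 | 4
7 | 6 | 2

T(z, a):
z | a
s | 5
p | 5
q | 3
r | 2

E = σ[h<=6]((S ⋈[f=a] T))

σ filters on h, owned by the left side.
E' = (σ[h<=6](S) ⋈[f=a] T)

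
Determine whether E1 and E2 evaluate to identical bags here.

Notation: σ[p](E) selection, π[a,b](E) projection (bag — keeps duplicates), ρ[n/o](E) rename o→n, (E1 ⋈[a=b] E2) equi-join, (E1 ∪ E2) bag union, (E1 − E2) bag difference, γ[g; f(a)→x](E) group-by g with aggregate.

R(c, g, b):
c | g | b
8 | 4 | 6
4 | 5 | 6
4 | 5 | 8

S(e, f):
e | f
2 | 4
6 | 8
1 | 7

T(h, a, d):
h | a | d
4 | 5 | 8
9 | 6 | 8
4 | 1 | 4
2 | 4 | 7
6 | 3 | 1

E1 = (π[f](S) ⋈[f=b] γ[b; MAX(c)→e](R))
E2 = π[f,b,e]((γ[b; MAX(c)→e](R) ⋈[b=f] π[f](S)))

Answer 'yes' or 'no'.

E1 row counts bottom-up:
  S → 3
  π[f](S) → 3
  R → 3
  γ[b; MAX(c)→e](R) → 2
  (π[f](S) ⋈[f=b] γ[b; MAX(c)→e](R)) → 1
E2 row counts bottom-up:
  R → 3
  γ[b; MAX(c)→e](R) → 2
  S → 3
  π[f](S) → 3
  (γ[b; MAX(c)→e](R) ⋈[b=f] π[f](S)) → 1
  π[f,b,e]((γ[b; MAX(c)→e](R) ⋈[b=f] π[f](S))) → 1

E1 and E2 produce the same multiset:
f | b | e
8 | 8 | 4

yes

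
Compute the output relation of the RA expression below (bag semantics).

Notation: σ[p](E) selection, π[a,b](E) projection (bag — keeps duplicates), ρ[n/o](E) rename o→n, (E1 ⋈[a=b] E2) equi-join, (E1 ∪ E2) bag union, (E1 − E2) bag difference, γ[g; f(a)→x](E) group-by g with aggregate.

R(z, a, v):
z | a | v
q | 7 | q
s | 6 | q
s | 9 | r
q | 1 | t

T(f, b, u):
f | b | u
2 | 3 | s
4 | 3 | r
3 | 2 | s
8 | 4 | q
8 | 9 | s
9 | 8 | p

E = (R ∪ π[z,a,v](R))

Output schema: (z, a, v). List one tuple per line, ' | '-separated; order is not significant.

Row counts bottom-up:
  R → 4
  R → 4
  π[z,a,v](R) → 4
  (R ∪ π[z,a,v](R)) → 8

== RESULT ==
z | a | v
q | 1 | t
q | 1 | t
q | 7 | q
q | 7 | q
s | 6 | q
s | 6 | q
s | 9 | r
s | 9 | r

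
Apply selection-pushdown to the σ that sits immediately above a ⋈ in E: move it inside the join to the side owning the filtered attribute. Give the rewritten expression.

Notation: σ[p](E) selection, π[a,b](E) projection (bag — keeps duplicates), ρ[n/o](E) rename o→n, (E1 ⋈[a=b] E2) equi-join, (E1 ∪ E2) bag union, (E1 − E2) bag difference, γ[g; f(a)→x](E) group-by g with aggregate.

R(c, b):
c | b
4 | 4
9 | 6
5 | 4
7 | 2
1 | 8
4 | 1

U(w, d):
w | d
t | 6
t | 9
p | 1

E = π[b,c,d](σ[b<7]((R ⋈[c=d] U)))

σ filters on b, owned by the left side.
E' = π[b,c,d]((σ[b<7](R) ⋈[c=d] U))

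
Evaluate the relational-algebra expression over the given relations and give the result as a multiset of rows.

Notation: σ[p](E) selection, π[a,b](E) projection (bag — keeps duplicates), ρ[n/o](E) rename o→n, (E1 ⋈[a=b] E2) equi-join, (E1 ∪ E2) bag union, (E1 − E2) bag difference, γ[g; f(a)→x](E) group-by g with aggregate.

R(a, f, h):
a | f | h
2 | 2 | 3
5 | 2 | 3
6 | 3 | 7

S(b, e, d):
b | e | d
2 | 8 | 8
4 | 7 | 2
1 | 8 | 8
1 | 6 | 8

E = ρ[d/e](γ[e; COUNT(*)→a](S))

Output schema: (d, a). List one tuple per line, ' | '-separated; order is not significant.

Subexpression sizes:
  S → 4
  γ[e; COUNT(*)→a](S) → 3
  ρ[d/e](γ[e; COUNT(*)→a](S)) → 3

== RESULT ==
d | a
6 | 1
7 | 1
8 | 2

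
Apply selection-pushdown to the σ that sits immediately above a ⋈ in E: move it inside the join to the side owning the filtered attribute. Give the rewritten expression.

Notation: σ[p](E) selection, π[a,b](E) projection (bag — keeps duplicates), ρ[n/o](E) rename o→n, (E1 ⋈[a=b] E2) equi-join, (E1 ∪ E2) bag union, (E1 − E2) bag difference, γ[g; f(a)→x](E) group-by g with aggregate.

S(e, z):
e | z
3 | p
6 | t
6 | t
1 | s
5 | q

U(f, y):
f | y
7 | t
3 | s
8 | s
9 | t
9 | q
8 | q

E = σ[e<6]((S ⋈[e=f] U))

σ filters on e, owned by the left side.
E' = (σ[e<6](S) ⋈[e=f] U)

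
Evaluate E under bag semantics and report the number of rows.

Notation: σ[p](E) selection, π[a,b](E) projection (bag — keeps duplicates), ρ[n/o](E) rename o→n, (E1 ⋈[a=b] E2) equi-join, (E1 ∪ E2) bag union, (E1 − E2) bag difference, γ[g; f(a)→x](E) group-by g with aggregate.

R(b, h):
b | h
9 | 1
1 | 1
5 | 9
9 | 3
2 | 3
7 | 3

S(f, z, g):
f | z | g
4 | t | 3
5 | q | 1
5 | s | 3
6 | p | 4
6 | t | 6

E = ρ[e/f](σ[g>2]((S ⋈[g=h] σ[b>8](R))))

Row counts bottom-up:
  S → 5
  R → 6
  σ[b>8](R) → 2
  (S ⋈[g=h] σ[b>8](R)) → 3
  σ[g>2]((S ⋈[g=h] σ[b>8](R))) → 2
  ρ[e/f](σ[g>2]((S ⋈[g=h] σ[b>8](R)))) → 2

|E| = 2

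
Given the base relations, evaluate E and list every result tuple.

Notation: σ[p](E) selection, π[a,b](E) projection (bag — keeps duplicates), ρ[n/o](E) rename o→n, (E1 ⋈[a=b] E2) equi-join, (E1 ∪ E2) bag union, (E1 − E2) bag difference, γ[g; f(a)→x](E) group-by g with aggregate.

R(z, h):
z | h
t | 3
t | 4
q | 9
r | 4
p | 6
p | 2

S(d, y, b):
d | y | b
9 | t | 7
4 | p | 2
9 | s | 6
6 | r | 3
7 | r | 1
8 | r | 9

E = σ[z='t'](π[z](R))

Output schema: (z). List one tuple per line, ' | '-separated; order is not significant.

Subexpression sizes:
  R → 6
  π[z](R) → 6
  σ[z='t'](π[z](R)) → 2

== RESULT ==
z
t
t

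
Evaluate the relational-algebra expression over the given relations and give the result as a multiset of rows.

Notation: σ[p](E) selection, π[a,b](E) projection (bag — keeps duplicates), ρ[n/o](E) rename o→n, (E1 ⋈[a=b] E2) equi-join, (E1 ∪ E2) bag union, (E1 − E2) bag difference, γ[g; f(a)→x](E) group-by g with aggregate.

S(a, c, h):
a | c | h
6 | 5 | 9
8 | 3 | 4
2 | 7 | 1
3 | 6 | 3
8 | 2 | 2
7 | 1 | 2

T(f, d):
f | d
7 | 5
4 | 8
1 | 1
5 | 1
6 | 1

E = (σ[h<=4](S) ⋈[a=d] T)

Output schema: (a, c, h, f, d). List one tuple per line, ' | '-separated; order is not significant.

Row counts bottom-up:
  S → 6
  σ[h<=4](S) → 5
  T → 5
  (σ[h<=4](S) ⋈[a=d] T) → 2

== RESULT ==
a | c | h | f | d
8 | 2 | 2 | 4 | 8
8 | 3 | 4 | 4 | 8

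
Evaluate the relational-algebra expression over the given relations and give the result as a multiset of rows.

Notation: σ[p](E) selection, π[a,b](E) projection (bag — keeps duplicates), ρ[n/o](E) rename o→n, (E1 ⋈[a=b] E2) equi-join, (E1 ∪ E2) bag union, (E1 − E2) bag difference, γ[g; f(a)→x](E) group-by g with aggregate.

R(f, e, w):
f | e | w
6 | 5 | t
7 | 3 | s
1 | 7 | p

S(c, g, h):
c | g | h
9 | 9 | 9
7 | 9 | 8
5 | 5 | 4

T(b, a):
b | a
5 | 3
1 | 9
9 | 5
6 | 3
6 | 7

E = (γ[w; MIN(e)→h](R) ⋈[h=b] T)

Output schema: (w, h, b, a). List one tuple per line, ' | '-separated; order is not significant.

Subexpression sizes:
  R → 3
  γ[w; MIN(e)→h](R) → 3
  T → 5
  (γ[w; MIN(e)→h](R) ⋈[h=b] T) → 1

== RESULT ==
w | h | b | a
t | 5 | 5 | 3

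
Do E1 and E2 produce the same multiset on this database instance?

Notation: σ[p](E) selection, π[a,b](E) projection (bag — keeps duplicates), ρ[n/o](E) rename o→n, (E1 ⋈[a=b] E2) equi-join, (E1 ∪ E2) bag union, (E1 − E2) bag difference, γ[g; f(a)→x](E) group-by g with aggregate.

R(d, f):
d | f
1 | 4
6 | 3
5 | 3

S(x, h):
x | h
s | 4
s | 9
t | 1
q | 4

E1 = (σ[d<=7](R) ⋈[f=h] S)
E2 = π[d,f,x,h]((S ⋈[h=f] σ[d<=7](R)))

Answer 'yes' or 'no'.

E1 per-node cardinality:
  R → 3
  σ[d<=7](R) → 3
  S → 4
  (σ[d<=7](R) ⋈[f=h] S) → 2
E2 per-node cardinality:
  S → 4
  R → 3
  σ[d<=7](R) → 3
  (S ⋈[h=f] σ[d<=7](R)) → 2
  π[d,f,x,h]((S ⋈[h=f] σ[d<=7](R))) → 2

E1 and E2 produce the same multiset:
d | f | x | h
1 | 4 | q | 4
1 | 4 | s | 4

yes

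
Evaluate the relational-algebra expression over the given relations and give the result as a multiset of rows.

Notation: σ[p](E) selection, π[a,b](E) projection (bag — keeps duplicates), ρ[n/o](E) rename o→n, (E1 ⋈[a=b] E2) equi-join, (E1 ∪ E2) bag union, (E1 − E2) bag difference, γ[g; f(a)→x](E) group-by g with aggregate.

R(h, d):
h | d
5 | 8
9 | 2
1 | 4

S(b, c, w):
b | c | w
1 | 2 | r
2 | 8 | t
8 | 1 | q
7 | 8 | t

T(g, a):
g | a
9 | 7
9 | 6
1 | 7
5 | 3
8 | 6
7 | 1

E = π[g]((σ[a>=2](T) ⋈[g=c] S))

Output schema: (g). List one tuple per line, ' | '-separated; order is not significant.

Row counts bottom-up:
  T → 6
  σ[a>=2](T) → 5
  S → 4
  (σ[a>=2](T) ⋈[g=c] S) → 3
  π[g]((σ[a>=2](T) ⋈[g=c] S)) → 3

== RESULT ==
g
1
8
8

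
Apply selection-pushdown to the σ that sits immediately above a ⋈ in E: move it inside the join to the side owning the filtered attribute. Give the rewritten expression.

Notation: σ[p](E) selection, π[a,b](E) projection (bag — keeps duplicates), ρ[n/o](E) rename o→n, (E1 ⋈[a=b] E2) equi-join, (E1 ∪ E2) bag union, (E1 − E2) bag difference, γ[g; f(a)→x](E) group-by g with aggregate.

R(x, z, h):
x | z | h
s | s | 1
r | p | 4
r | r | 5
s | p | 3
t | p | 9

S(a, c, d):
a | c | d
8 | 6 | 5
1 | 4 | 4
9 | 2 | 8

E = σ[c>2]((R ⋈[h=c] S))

σ filters on c, owned by the right side.
E' = (R ⋈[h=c] σ[c>2](S))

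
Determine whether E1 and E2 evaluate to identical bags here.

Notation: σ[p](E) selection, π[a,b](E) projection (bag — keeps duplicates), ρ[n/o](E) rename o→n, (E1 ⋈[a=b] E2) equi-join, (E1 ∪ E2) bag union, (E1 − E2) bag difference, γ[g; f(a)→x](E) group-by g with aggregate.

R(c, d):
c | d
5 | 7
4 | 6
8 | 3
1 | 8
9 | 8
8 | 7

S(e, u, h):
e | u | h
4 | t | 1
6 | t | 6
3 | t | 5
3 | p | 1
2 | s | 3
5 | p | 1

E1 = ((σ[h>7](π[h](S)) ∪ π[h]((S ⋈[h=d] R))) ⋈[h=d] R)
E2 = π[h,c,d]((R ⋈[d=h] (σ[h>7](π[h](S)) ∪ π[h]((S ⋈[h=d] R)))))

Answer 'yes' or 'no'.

E1 row counts bottom-up:
  S → 6
  π[h](S) → 6
  σ[h>7](π[h](S)) → 0
  S → 6
  R → 6
  (S ⋈[h=d] R) → 2
  π[h]((S ⋈[h=d] R)) → 2
  (σ[h>7](π[h](S)) ∪ π[h]((S ⋈[h=d] R))) → 2
  R → 6
  ((σ[h>7](π[h](S)) ∪ π[h]((S ⋈[h=d] R))) ⋈[h=d] R) → 2
E2 row counts bottom-up:
  R → 6
  S → 6
  π[h](S) → 6
  σ[h>7](π[h](S)) → 0
  S → 6
  R → 6
  (S ⋈[h=d] R) → 2
  π[h]((S ⋈[h=d] R)) → 2
  (σ[h>7](π[h](S)) ∪ π[h]((S ⋈[h=d] R))) → 2
  (R ⋈[d=h] (σ[h>7](π[h](S)) ∪ π[h]((S ⋈[h=d] R)))) → 2
  π[h,c,d]((R ⋈[d=h] (σ[h>7](π[h](S)) ∪ π[h]((S ⋈[h=d] R))))) → 2

E1 and E2 produce the same multiset:
h | c | d
3 | 8 | 3
6 | 4 | 6

yes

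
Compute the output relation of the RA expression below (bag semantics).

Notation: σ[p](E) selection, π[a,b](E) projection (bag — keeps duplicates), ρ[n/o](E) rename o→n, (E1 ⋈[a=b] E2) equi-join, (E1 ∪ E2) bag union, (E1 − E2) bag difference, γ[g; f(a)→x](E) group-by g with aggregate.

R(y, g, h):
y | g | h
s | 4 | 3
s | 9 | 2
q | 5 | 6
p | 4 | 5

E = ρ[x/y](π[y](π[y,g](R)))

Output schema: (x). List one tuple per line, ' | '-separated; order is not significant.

Stepwise |·|:
  R → 4
  π[y,g](R) → 4
  π[y](π[y,g](R)) → 4
  ρ[x/y](π[y](π[y,g](R))) → 4

== RESULT ==
x
p
q
s
s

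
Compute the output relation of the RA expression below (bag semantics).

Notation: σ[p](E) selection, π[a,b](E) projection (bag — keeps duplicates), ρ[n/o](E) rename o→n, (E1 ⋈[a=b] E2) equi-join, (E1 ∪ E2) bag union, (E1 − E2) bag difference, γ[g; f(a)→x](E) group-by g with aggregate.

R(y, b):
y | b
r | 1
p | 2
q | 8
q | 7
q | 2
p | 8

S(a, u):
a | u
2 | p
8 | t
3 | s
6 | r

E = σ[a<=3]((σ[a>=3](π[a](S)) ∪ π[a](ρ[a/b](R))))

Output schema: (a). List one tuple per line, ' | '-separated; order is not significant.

Row counts bottom-up:
  S → 4
  π[a](S) → 4
  σ[a>=3](π[a](S)) → 3
  R → 6
  ρ[a/b](R) → 6
  π[a](ρ[a/b](R)) → 6
  (σ[a>=3](π[a](S)) ∪ π[a](ρ[a/b](R))) → 9
  σ[a<=3]((σ[a>=3](π[a](S)) ∪ π[a](ρ[a/b](R)))) → 4

== RESULT ==
a
1
2
2
3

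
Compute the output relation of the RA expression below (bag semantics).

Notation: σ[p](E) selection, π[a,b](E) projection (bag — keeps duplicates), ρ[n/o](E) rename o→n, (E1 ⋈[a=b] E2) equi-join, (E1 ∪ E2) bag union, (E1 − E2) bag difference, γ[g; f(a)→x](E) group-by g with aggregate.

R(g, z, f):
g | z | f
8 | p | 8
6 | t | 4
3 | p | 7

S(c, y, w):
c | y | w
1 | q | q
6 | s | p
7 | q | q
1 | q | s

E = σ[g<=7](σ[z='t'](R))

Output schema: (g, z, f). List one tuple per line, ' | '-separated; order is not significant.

Row counts bottom-up:
  R → 3
  σ[z='t'](R) → 1
  σ[g<=7](σ[z='t'](R)) → 1

== RESULT ==
g | z | f
6 | t | 4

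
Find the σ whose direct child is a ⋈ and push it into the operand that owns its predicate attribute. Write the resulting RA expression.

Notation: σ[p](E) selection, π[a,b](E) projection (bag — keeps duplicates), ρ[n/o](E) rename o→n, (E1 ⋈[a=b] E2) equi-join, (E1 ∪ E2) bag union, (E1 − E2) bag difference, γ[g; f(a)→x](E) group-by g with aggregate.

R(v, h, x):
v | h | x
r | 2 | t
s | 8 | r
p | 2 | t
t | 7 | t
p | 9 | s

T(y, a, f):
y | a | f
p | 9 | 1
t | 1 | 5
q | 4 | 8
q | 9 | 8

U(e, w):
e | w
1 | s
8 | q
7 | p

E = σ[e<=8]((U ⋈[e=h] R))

σ filters on e, owned by the left side.
E' = (σ[e<=8](U) ⋈[e=h] R)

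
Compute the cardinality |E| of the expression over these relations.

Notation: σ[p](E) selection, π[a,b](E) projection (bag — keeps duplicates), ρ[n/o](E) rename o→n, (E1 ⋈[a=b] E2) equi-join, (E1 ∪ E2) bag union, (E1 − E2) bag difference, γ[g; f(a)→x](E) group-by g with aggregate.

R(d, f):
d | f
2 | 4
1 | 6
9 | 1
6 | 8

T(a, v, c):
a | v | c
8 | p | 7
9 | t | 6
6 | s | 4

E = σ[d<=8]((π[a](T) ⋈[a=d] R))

Stepwise |·|:
  T → 3
  π[a](T) → 3
  R → 4
  (π[a](T) ⋈[a=d] R) → 2
  σ[d<=8]((π[a](T) ⋈[a=d] R)) → 1

|E| = 1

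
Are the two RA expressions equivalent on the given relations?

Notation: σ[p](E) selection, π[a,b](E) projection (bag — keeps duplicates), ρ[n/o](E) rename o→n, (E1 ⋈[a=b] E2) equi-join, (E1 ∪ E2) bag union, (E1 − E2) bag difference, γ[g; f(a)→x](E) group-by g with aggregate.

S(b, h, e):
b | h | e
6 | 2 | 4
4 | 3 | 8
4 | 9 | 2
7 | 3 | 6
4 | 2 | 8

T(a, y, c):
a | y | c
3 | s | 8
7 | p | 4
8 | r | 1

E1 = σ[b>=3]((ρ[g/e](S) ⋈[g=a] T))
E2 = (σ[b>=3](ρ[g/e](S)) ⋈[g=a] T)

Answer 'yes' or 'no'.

E1 stepwise |·|:
  S → 5
  ρ[g/e](S) → 5
  T → 3
  (ρ[g/e](S) ⋈[g=a] T) → 2
  σ[b>=3]((ρ[g/e](S) ⋈[g=a] T)) → 2
E2 stepwise |·|:
  S → 5
  ρ[g/e](S) → 5
  σ[b>=3](ρ[g/e](S)) → 5
  T → 3
  (σ[b>=3](ρ[g/e](S)) ⋈[g=a] T) → 2

E1 and E2 produce the same multiset:
b | h | g | a | y | c
4 | 2 | 8 | 8 | r | 1
4 | 3 | 8 | 8 | r | 1

yes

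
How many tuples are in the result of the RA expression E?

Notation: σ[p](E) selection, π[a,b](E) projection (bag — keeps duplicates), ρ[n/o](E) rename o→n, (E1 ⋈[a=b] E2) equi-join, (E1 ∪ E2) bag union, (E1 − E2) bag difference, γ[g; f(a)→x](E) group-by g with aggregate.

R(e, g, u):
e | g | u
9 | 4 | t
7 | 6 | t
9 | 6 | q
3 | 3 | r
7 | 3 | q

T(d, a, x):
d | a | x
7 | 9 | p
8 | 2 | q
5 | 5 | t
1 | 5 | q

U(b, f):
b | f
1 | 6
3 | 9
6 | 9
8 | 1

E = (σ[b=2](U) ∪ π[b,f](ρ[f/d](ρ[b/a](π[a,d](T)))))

Stepwise |·|:
  U → 4
  σ[b=2](U) → 0
  T → 4
  π[a,d](T) → 4
  ρ[b/a](π[a,d](T)) → 4
  ρ[f/d](ρ[b/a](π[a,d](T))) → 4
  π[b,f](ρ[f/d](ρ[b/a](π[a,d](T)))) → 4
  (σ[b=2](U) ∪ π[b,f](ρ[f/d](ρ[b/a](π[a,d](T))))) → 4

|E| = 4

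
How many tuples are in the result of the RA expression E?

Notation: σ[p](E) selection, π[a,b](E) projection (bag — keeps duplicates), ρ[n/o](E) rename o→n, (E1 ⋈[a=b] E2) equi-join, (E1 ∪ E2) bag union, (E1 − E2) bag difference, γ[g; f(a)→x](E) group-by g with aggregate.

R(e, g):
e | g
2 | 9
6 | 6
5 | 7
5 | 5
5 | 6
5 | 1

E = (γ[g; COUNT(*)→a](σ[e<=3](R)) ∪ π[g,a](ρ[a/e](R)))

Row counts bottom-up:
  R → 6
  σ[e<=3](R) → 1
  γ[g; COUNT(*)→a](σ[e<=3](R)) → 1
  R → 6
  ρ[a/e](R) → 6
  π[g,a](ρ[a/e](R)) → 6
  (γ[g; COUNT(*)→a](σ[e<=3](R)) ∪ π[g,a](ρ[a/e](R))) → 7

|E| = 7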